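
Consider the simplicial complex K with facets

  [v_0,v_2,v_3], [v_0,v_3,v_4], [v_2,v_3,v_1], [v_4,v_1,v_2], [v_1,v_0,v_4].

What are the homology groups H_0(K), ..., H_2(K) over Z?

We work with the vertex ordering v_0 < v_1 < v_2 < v_3 < v_4. The simplices of K, each written with vertices in increasing order, are:

  0-simplices (5): [v_0], [v_1], [v_2], [v_3], [v_4]
  1-simplices (10): [v_0,v_1], [v_0,v_2], [v_0,v_3], [v_0,v_4], [v_1,v_2], [v_1,v_3], [v_1,v_4], [v_2,v_3], [v_2,v_4], [v_3,v_4]
  2-simplices (5): [v_0,v_1,v_4], [v_0,v_2,v_3], [v_0,v_3,v_4], [v_1,v_2,v_3], [v_1,v_2,v_4]

so the chain groups are C_0 ≅ Z^5, C_1 ≅ Z^10, C_2 ≅ Z^5.

Boundary ∂_1: C_1 → C_0 sends each edge [p,q] (with p < q) to q − p.
The 5×10 boundary matrix has rank 4 and Smith normal form diag(1,1,1,1).

The boundary map ∂_2: C_2 → C_1 acts by ∂[p,q,r] = [q,r] − [p,r] + [p,q]. For instance
  ∂[v_1,v_2,v_4] = [v_2,v_4] − [v_1,v_4] + [v_1,v_2],
  ∂[v_0,v_2,v_3] = [v_2,v_3] − [v_0,v_3] + [v_0,v_2].
This gives a 10×5 integer matrix of rank 5; reducing to Smith normal form yields diagonal entries (1,1,1,1,1).

Reading off H_k = ker ∂_k / im ∂_{k+1}:

  H_0: rank C_0 − rank ∂_1 = 5 − 4 = 1, and the invariant factors of ∂_1 are all 1, so H_0 = Z.
  H_1: rank ker ∂_1 − rank ∂_2 = (10 − 4) − 5 = 1, and the invariant factors of ∂_2 are all 1, so H_1 = Z.
  H_2: rank ker ∂_2 − rank ∂_3 = (5 − 5) − 0 = 0, and there is no ∂_3, so H_2 = 0.

H_0 = Z,  H_1 = Z,  H_2 = 0.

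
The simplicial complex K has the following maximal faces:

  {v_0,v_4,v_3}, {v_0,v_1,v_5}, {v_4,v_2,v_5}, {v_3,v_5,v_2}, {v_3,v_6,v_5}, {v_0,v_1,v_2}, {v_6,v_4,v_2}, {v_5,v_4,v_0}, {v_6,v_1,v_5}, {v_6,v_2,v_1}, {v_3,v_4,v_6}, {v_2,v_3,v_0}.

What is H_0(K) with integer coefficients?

Take the total order v_0 < v_1 < v_2 < v_3 < v_4 < v_5 < v_6 on the vertex set. Then K (dimension 2) consists of the simplices:

  0-simplices (7): [v_0], [v_1], [v_2], [v_3], [v_4], [v_5], [v_6]
  1-simplices (18): (18 of them)
  2-simplices (12): (12 of them)

so the chain groups are C_0 ≅ Z^7, C_1 ≅ Z^18, C_2 ≅ Z^12.

∂_1: C_1 → C_0 maps an edge to its endpoints' difference, ∂[p,q] = q − p.
The resulting 7×18 matrix has rank 6, and its Smith normal form has invariant factors (1,1,1,1,1,1).

Boundary ∂_2: C_2 → C_1 sends each 2-simplex [p,q,r] to [q,r] − [p,r] + [p,q]. For instance
  ∂[v_0,v_1,v_5] = [v_1,v_5] − [v_0,v_5] + [v_0,v_1],
  ∂[v_3,v_5,v_6] = [v_5,v_6] − [v_3,v_6] + [v_3,v_5].
The 18×12 boundary matrix has rank 12 and Smith normal form diag(1,1,1,1,1,1,1,1,1,1,1,2).

Now H_k = ker ∂_k / im ∂_{k+1}, so:

  H_0: rank C_0 − rank ∂_1 = 7 − 6 = 1, and the invariant factors of ∂_1 are all 1, so H_0 = Z.

(K is a triangulation of the real projective plane RP^2.)

H_0 = Z.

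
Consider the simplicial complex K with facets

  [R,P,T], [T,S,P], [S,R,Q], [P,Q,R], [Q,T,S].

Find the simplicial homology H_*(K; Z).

H_0 = Z,  H_1 = Z,  H_2 = 0.

We work with the vertex ordering P < Q < R < S < T. The simplices of K, each written with vertices in increasing order, are:

  0-simplices (5): P, Q, R, S, T
  1-simplices (10): PQ, PR, PS, PT, QR, QS, QT, RS, RT, ST
  2-simplices (5): PQR, PRT, PST, QRS, QST

giving chain groups C_0 ≅ Z^5, C_1 ≅ Z^10, C_2 ≅ Z^5.

∂_1: C_1 → C_0 maps an edge to its endpoints' difference, ∂[p,q] = q − p.
This gives a 5×10 integer matrix of rank 4; reducing to Smith normal form yields diagonal entries (1,1,1,1).

Boundary ∂_2: C_2 → C_1 maps a triangle to the signed sum of its edges. For instance
  ∂QRS = RS − QS + QR,
  ∂PRT = RT − PT + PR.
The 10×5 boundary matrix has rank 5 and Smith normal form diag(1,1,1,1,1).

Now H_k = ker ∂_k / im ∂_{k+1}, so:

  H_0: rank C_0 − rank ∂_1 = 5 − 4 = 1, and the invariant factors of ∂_1 are all 1, so H_0 = Z.
  H_1: rank ker ∂_1 − rank ∂_2 = (10 − 4) − 5 = 1, and the invariant factors of ∂_2 are all 1, so H_1 = Z.
  H_2: rank ker ∂_2 − rank ∂_3 = (5 − 5) − 0 = 0, and there is no ∂_3, so H_2 = 0.

As a check, the Euler characteristic is 5 − 10 + 5 = 0, which agrees with 1 − 1 + 0 = 0.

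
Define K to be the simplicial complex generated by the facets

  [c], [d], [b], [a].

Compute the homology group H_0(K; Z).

Fix the vertex order a < b < c < d and write every simplex with vertices in increasing order. Then dim K = 0 and the simplices of K are:

  0-simplices (4): a, b, c, d

giving chain groups C_0 ≅ Z^4.

Now H_k = ker ∂_k / im ∂_{k+1}, so:

  H_0: rank C_0 − rank ∂_1 = 4 − 0 = 4, and there is no ∂_1, so H_0 ≅ Z^4.

H_0 ≅ Z^4.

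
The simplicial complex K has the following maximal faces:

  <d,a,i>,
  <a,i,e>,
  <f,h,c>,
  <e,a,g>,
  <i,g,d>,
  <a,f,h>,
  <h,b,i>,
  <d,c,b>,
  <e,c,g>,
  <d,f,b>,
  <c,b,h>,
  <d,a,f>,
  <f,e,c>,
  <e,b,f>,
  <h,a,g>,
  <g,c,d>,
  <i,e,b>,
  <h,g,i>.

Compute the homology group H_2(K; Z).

Fix the vertex order a < b < c < d < e < f < g < h < i and write every simplex with vertices in increasing order. Then dim K = 2 and the simplices of K are:

  0-simplices (9): a, b, c, d, e, f, g, h, i
  1-simplices (27): ad, ae, af, ag, ah, ai, bc, bd, be, bf, bh, bi, cd, ce, cf, cg, ch, df, dg, di, ef, eg, ei, fh, gh, gi, hi
  2-simplices (18): adf, adi, aeg, aei, afh, agh, bcd, bch, bdf, bef, bei, bhi, cdg, cef, ceg, cfh, dgi, ghi

Hence C_0 ≅ Z^9, C_1 ≅ Z^27, C_2 ≅ Z^18.

Boundary ∂_1: C_1 → C_0 sends each edge [p,q] (with p < q) to q − p.
The resulting 9×27 matrix has rank 8, and its Smith normal form has invariant factors (1,1,1,1,1,1,1,1).

The boundary map ∂_2: C_2 → C_1 sends each 2-simplex [p,q,r] to [q,r] − [p,r] + [p,q]. For instance
  ∂bei = ei − bi + be,
  ∂adf = df − af + ad.
As a 27×18 matrix over Z this has rank 18, with invariant factors (1,1,1,1,1,1,1,1,1,1,1,1,1,1,1,1,1,2).

Reading off H_k = ker ∂_k / im ∂_{k+1}:

  H_2: rank ker ∂_2 − rank ∂_3 = (18 − 18) − 0 = 0, and there is no ∂_3, so H_2 ≅ 0.

H_2 = 0.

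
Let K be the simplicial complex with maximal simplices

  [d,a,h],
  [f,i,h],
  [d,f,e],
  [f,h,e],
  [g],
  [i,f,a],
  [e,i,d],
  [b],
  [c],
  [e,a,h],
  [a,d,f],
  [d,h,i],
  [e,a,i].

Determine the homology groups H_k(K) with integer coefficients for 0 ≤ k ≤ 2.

Fix the vertex order a < b < c < d < e < f < g < h < i and write every simplex with vertices in increasing order. Then dim K = 2 and the simplices of K are:

  0-simplices (9): a, b, c, d, e, f, g, h, i
  1-simplices (15): ad, ae, af, ah, ai, de, df, dh, di, ef, eh, ei, fh, fi, hi
  2-simplices (10): adf, adh, aeh, aei, afi, def, dei, dhi, efh, fhi

giving chain groups C_0 ≅ Z^9, C_1 ≅ Z^15, C_2 ≅ Z^10.

Boundary ∂_1: C_1 → C_0 is given by ∂[p,q] = [q] − [p].
The resulting 9×15 matrix has rank 5, and its Smith normal form has invariant factors (1,1,1,1,1).

The boundary map ∂_2: C_2 → C_1 maps a triangle to the signed sum of its edges. For instance
  ∂aeh = eh − ah + ae,
  ∂dei = ei − di + de.
The 15×10 boundary matrix has rank 10 and Smith normal form diag(1,1,1,1,1,1,1,1,1,2).

Reading off H_k = ker ∂_k / im ∂_{k+1}:

  H_0: rank C_0 − rank ∂_1 = 9 − 5 = 4, and the invariant factors of ∂_1 are all 1, so H_0 ≅ Z^4.
  H_1: rank ker ∂_1 − rank ∂_2 = (15 − 5) − 10 = 0, and ∂_2 has invariant factor 2 > 1, so H_1 ≅ Z/2.
  H_2: rank ker ∂_2 − rank ∂_3 = (10 − 10) − 0 = 0, and there is no ∂_3, so H_2 ≅ 0.

(K is a triangulation of the disjoint union of the real projective plane RP^2 and a set of 3 points.)

H_0 ≅ Z^4,  H_1 ≅ Z/2,  H_2 = 0.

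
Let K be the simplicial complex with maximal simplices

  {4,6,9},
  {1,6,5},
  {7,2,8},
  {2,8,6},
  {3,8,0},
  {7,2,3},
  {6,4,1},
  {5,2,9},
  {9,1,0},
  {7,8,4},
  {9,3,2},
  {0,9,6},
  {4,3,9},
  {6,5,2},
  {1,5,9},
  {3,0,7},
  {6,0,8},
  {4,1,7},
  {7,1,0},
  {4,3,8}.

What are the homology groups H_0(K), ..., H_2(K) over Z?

H_0 = Z,  H_1 = Z ⊕ Z/2Z,  H_2 = 0.

Fix the vertex order 0 < 1 < 2 < 3 < 4 < 5 < 6 < 7 < 8 < 9 and write every simplex with vertices in increasing order. Then dim K = 2 and the simplices of K are:

  0-simplices (10): [0], [1], [2], [3], [4], [5], [6], [7], [8], [9]
  1-simplices (30): (30 of them)
  2-simplices (20): (20 of them)

Hence C_0 ≅ Z^10, C_1 ≅ Z^30, C_2 ≅ Z^20.

The boundary map ∂_1: C_1 → C_0 maps an edge to its endpoints' difference, ∂[p,q] = q − p. For instance
  ∂[6,9] = [9] − [6].
The 10×30 boundary matrix has rank 9 and Smith normal form diag(1,1,1,1,1,1,1,1,1).

Boundary ∂_2: C_2 → C_1 sends each 2-simplex [p,q,r] to [q,r] − [p,r] + [p,q]. For instance
  ∂[2,5,6] = [5,6] − [2,6] + [2,5],
  ∂[3,4,8] = [4,8] − [3,8] + [3,4].
The resulting 30×20 matrix has rank 20, and its Smith normal form has invariant factors (1,1,1,1,1,1,1,1,1,1,1,1,1,1,1,1,1,1,1,2).

Reading off H_k = ker ∂_k / im ∂_{k+1}:

  H_0: rank C_0 − rank ∂_1 = 10 − 9 = 1, and the invariant factors of ∂_1 are all 1, so H_0 = Z.
  H_1: rank ker ∂_1 − rank ∂_2 = (30 − 9) − 20 = 1, and ∂_2 has invariant factor 2 > 1, so H_1 = Z ⊕ Z/2Z.
  H_2: rank ker ∂_2 − rank ∂_3 = (20 − 20) − 0 = 0, and there is no ∂_3, so H_2 = 0.

As a check, the Euler characteristic is 10 − 30 + 20 = 0, which agrees with 1 − 1 + 0 = 0.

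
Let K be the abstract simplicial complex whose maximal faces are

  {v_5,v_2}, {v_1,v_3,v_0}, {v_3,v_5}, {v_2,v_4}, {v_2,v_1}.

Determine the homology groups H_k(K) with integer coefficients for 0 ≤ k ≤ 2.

H_0 ≅ Z,  H_1 ≅ Z,  H_2 = 0.

K has 6 vertices, 7 edges, 1 triangle.
rank ∂_0 = 0, rank ∂_1 = 5 ⇒ b_0 = 6 − 0 − 5 = 1; all invariant factors of ∂_1 are 1 so no torsion. So H_0 = Z.
rank ∂_1 = 5, rank ∂_2 = 1 ⇒ b_1 = 7 − 5 − 1 = 1; all invariant factors of ∂_2 are 1 so no torsion. So H_1 = Z.
rank ∂_2 = 1, rank ∂_3 = 0 ⇒ b_2 = 1 − 1 − 0 = 0. So H_2 = 0.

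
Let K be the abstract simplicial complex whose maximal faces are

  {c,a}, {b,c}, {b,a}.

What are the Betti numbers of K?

b_0 = 1, b_1 = 1.

K has 3 vertices, 3 edges.
rank ∂_0 = 0, rank ∂_1 = 2 ⇒ b_0 = 3 − 0 − 2 = 1; all invariant factors of ∂_1 are 1 so no torsion. So H_0 = Z.
rank ∂_1 = 2, rank ∂_2 = 0 ⇒ b_1 = 3 − 2 − 0 = 1. So H_1 = Z.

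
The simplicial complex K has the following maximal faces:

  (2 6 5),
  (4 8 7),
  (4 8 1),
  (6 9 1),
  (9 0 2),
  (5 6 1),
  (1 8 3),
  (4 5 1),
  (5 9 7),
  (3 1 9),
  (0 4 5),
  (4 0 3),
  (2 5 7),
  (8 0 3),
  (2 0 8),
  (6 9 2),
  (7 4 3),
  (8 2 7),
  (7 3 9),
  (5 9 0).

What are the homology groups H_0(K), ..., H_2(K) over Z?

H_0 ≅ Z,  H_1 ≅ Z ⊕ Z/2Z,  H_2 = 0.

Take the total order 0 < 1 < 2 < 3 < 4 < 5 < 6 < 7 < 8 < 9 on the vertex set. Then K (dimension 2) consists of the simplices:

  0-simplices (10): [0], [1], [2], [3], [4], [5], [6], [7], [8], [9]
  1-simplices (30): (30 of them)
  2-simplices (20): (20 of them)

so the chain groups are C_0 ≅ Z^10, C_1 ≅ Z^30, C_2 ≅ Z^20.

Boundary ∂_1: C_1 → C_0 maps an edge to its endpoints' difference, ∂[p,q] = q − p.
The 10×30 boundary matrix has rank 9 and Smith normal form diag(1,1,1,1,1,1,1,1,1).

The boundary map ∂_2: C_2 → C_1 maps a triangle to the signed sum of its edges. For instance
  ∂[2,7,8] = [7,8] − [2,8] + [2,7],
  ∂[1,5,6] = [5,6] − [1,6] + [1,5].
This gives a 30×20 integer matrix of rank 20; reducing to Smith normal form yields diagonal entries (1,1,1,1,1,1,1,1,1,1,1,1,1,1,1,1,1,1,1,2).

Reading off H_k = ker ∂_k / im ∂_{k+1}:

  H_0: rank C_0 − rank ∂_1 = 10 − 9 = 1, and the invariant factors of ∂_1 are all 1, so H_0 = Z.
  H_1: rank ker ∂_1 − rank ∂_2 = (30 − 9) − 20 = 1, and ∂_2 has invariant factor 2 > 1, so H_1 = Z ⊕ Z/2Z.
  H_2: rank ker ∂_2 − rank ∂_3 = (20 − 20) − 0 = 0, and there is no ∂_3, so H_2 = 0.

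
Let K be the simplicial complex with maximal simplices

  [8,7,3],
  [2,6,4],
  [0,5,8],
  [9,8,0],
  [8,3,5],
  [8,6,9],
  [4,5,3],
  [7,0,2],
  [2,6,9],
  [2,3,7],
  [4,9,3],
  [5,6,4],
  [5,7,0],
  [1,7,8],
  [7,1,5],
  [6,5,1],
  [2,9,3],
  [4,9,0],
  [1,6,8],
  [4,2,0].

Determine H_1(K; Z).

H_1 ≅ Z ⊕ Z/2.

We work with the vertex ordering 0 < 1 < 2 < 3 < 4 < 5 < 6 < 7 < 8 < 9. The simplices of K, each written with vertices in increasing order, are:

  0-simplices (10): [0], [1], [2], [3], [4], [5], [6], [7], [8], [9]
  1-simplices (30): (30 of them)
  2-simplices (20): (20 of them)

Hence C_0 ≅ Z^10, C_1 ≅ Z^30, C_2 ≅ Z^20.

Boundary ∂_1: C_1 → C_0 maps an edge to its endpoints' difference, ∂[p,q] = q − p.
As a 10×30 matrix over Z this has rank 9, with invariant factors (1,1,1,1,1,1,1,1,1).

∂_2: C_2 → C_1 maps a triangle to the signed sum of its edges. For instance
  ∂[3,7,8] = [7,8] − [3,8] + [3,7],
  ∂[3,4,5] = [4,5] − [3,5] + [3,4].
This gives a 30×20 integer matrix of rank 20; reducing to Smith normal form yields diagonal entries (1,1,1,1,1,1,1,1,1,1,1,1,1,1,1,1,1,1,1,2).

From H_k ≅ ker(∂_k) / im(∂_{k+1}) we obtain:

  H_1: rank ker ∂_1 − rank ∂_2 = (30 − 9) − 20 = 1, and ∂_2 has invariant factor 2 > 1, so H_1 ≅ Z ⊕ Z/2.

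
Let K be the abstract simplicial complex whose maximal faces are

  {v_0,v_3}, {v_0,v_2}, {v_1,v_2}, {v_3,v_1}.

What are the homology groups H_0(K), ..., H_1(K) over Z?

H_0 ≅ Z,  H_1 ≅ Z.

We work with the vertex ordering v_0 < v_1 < v_2 < v_3. The simplices of K, each written with vertices in increasing order, are:

  0-simplices (4): [v_0], [v_1], [v_2], [v_3]
  1-simplices (4): [v_0,v_2], [v_0,v_3], [v_1,v_2], [v_1,v_3]

Hence C_0 ≅ Z^4, C_1 ≅ Z^4.

The boundary map ∂_1: C_1 → C_0 sends each edge [p,q] (with p < q) to q − p. For instance
  ∂[v_0,v_2] = [v_2] − [v_0].
The resulting 4×4 matrix has rank 3, and its Smith normal form has invariant factors (1,1,1).

From H_k ≅ ker(∂_k) / im(∂_{k+1}) we obtain:

  H_0: rank C_0 − rank ∂_1 = 4 − 3 = 1, and the invariant factors of ∂_1 are all 1, so H_0 ≅ Z.
  H_1: rank ker ∂_1 − rank ∂_2 = (4 − 3) − 0 = 1, and there is no ∂_2, so H_1 ≅ Z.

(K is a triangulation of the circle S^1.)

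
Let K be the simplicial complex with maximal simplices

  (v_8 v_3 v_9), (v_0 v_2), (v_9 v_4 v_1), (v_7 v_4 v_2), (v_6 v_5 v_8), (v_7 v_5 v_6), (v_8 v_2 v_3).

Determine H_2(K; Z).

H_2 ≅ 0.

K has 10 vertices, 17 edges, 6 triangles.
rank ∂_2 = 6, rank ∂_3 = 0 ⇒ b_2 = 6 − 6 − 0 = 0. So H_2 = 0.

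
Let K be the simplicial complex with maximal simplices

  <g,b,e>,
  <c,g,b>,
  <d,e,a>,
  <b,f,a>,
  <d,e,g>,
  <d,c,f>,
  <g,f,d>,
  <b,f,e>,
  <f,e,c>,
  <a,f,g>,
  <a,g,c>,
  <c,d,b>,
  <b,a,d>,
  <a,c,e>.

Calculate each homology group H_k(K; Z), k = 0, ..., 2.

H_0 = Z,  H_1 = Z^2,  H_2 = Z.

Fix the vertex order a < b < c < d < e < f < g and write every simplex with vertices in increasing order. Then dim K = 2 and the simplices of K are:

  0-simplices (7): a, b, c, d, e, f, g
  1-simplices (21): ab, ac, ad, ae, af, ag, bc, bd, be, bf, bg, cd, ce, cf, cg, de, df, dg, ef, eg, fg
  2-simplices (14): abd, abf, ace, acg, ade, afg, bcd, bcg, bef, beg, cdf, cef, deg, dfg

giving chain groups C_0 ≅ Z^7, C_1 ≅ Z^21, C_2 ≅ Z^14.

Boundary ∂_1: C_1 → C_0 maps an edge to its endpoints' difference, ∂[p,q] = q − p.
The resulting 7×21 matrix has rank 6, and its Smith normal form has invariant factors (1,1,1,1,1,1).

Boundary ∂_2: C_2 → C_1 sends each 2-simplex [p,q,r] to [q,r] − [p,r] + [p,q]. For instance
  ∂bcd = cd − bd + bc,
  ∂bcg = cg − bg + bc.
The resulting 21×14 matrix has rank 13, and its Smith normal form has invariant factors (1,1,1,1,1,1,1,1,1,1,1,1,1).

From H_k ≅ ker(∂_k) / im(∂_{k+1}) we obtain:

  H_0: rank C_0 − rank ∂_1 = 7 − 6 = 1, and the invariant factors of ∂_1 are all 1, so H_0 ≅ Z.
  H_1: rank ker ∂_1 − rank ∂_2 = (21 − 6) − 13 = 2, and the invariant factors of ∂_2 are all 1, so H_1 ≅ Z^2.
  H_2: rank ker ∂_2 − rank ∂_3 = (14 − 13) − 0 = 1, and there is no ∂_3, so H_2 ≅ Z.

As a check, the Euler characteristic is 7 − 21 + 14 = 0, which agrees with 1 − 2 + 1 = 0.
(K is a triangulation of the torus T^2.)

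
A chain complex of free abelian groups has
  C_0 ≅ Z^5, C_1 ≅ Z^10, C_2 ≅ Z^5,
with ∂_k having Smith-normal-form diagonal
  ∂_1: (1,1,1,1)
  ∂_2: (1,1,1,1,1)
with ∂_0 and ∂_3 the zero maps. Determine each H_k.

H_0 ≅ Z,  H_1 ≅ Z,  H_2 = 0.

H_0: b_0 = 5 − 0 − 4 = 1; torsion from ∂_1 factors > 1: none. So H_0 ≅ Z.
H_1: b_1 = 10 − 4 − 5 = 1; torsion from ∂_2 factors > 1: none. So H_1 ≅ Z.
H_2: b_2 = 5 − 5 − 0 = 0; torsion from ∂_3 factors > 1: none. So H_2 ≅ 0.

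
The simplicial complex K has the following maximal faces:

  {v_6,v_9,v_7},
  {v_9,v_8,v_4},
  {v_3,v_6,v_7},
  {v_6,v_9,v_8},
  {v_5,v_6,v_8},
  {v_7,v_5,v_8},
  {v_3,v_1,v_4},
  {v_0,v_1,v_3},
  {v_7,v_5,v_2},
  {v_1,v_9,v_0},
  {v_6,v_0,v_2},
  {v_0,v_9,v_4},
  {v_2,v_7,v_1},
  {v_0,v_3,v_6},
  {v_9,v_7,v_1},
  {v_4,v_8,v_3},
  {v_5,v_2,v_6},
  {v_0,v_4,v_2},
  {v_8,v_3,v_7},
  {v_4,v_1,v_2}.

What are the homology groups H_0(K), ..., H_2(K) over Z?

H_0 = Z,  H_1 = Z ⊕ Z/2,  H_2 = 0.

Take the total order v_0 < v_1 < v_2 < v_3 < v_4 < v_5 < v_6 < v_7 < v_8 < v_9 on the vertex set. Then K (dimension 2) consists of the simplices:

  0-simplices (10): [v_0], [v_1], [v_2], [v_3], [v_4], [v_5], [v_6], [v_7], [v_8], [v_9]
  1-simplices (30): (30 of them)
  2-simplices (20): (20 of them)

Hence C_0 ≅ Z^10, C_1 ≅ Z^30, C_2 ≅ Z^20.

∂_1: C_1 → C_0 sends each edge [p,q] (with p < q) to q − p.
As a 10×30 matrix over Z this has rank 9, with invariant factors (1,1,1,1,1,1,1,1,1).

Boundary ∂_2: C_2 → C_1 sends each 2-simplex [p,q,r] to [q,r] − [p,r] + [p,q]. For instance
  ∂[v_5,v_6,v_8] = [v_6,v_8] − [v_5,v_8] + [v_5,v_6],
  ∂[v_5,v_7,v_8] = [v_7,v_8] − [v_5,v_8] + [v_5,v_7].
As a 30×20 matrix over Z this has rank 20, with invariant factors (1,1,1,1,1,1,1,1,1,1,1,1,1,1,1,1,1,1,1,2).

Now H_k = ker ∂_k / im ∂_{k+1}, so:

  H_0: rank C_0 − rank ∂_1 = 10 − 9 = 1, and the invariant factors of ∂_1 are all 1, so H_0 = Z.
  H_1: rank ker ∂_1 − rank ∂_2 = (30 − 9) − 20 = 1, and ∂_2 has invariant factor 2 > 1, so H_1 = Z ⊕ Z/2.
  H_2: rank ker ∂_2 − rank ∂_3 = (20 − 20) − 0 = 0, and there is no ∂_3, so H_2 = 0.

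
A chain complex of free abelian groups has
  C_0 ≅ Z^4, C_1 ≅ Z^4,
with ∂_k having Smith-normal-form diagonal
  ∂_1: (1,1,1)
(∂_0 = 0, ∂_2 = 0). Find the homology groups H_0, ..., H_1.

H_0 = Z,  H_1 = Z.

H_0: b_0 = 4 − 0 − 3 = 1; torsion from ∂_1 factors > 1: none. So H_0 = Z.
H_1: b_1 = 4 − 3 − 0 = 1; torsion from ∂_2 factors > 1: none. So H_1 = Z.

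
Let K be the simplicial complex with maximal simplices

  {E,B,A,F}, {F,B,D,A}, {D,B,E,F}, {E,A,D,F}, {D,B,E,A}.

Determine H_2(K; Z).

H_2 ≅ 0.

Take the total order A < B < D < E < F on the vertex set. Then K (dimension 3) consists of the simplices:

  0-simplices (5): A, B, D, E, F
  1-simplices (10): AB, AD, AE, AF, BD, BE, BF, DE, DF, EF
  2-simplices (10): ABD, ABE, ABF, ADE, ADF, AEF, BDE, BDF, BEF, DEF
  3-simplices (5): ABDE, ABDF, ABEF, ADEF, BDEF

Hence C_0 ≅ Z^5, C_1 ≅ Z^10, C_2 ≅ Z^10, C_3 ≅ Z^5.

The boundary map ∂_1: C_1 → C_0 sends each edge [p,q] (with p < q) to q − p. For instance
  ∂AB = B − A.
The 5×10 boundary matrix has rank 4 and Smith normal form diag(1,1,1,1).

Boundary ∂_2: C_2 → C_1 maps a triangle to the signed sum of its edges. For instance
  ∂ADF = DF − AF + AD,
  ∂BDF = DF − BF + BD.
The 10×10 boundary matrix has rank 6 and Smith normal form diag(1,1,1,1,1,1).

∂_3: C_3 → C_2 sends each 3-simplex σ to the alternating sum Σ_i (−1)^i (σ with its i-th vertex removed). For instance
  ∂ADEF = DEF − AEF + ADF − ADE,
  ∂ABDE = BDE − ADE + ABE − ABD.
This gives a 10×5 integer matrix of rank 4; reducing to Smith normal form yields diagonal entries (1,1,1,1).

Now H_k = ker ∂_k / im ∂_{k+1}, so:

  H_2: rank ker ∂_2 − rank ∂_3 = (10 − 6) − 4 = 0, and the invariant factors of ∂_3 are all 1, so H_2 = 0.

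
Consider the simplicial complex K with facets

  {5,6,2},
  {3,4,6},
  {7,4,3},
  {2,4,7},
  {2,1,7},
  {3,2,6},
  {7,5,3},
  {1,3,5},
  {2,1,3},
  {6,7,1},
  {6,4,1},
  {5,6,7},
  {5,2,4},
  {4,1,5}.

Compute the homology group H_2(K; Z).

Fix the vertex order 1 < 2 < 3 < 4 < 5 < 6 < 7 and write every simplex with vertices in increasing order. Then dim K = 2 and the simplices of K are:

  0-simplices (7): [1], [2], [3], [4], [5], [6], [7]
  1-simplices (21): [1,2], [1,3], [1,4], [1,5], [1,6], [1,7], [2,3], [2,4], [2,5], [2,6], [2,7], [3,4], [3,5], [3,6], [3,7], [4,5], [4,6], [4,7], [5,6], [5,7], [6,7]
  2-simplices (14): [1,2,3], [1,2,7], [1,3,5], [1,4,5], [1,4,6], [1,6,7], [2,3,6], [2,4,5], [2,4,7], [2,5,6], [3,4,6], [3,4,7], [3,5,7], [5,6,7]

so the chain groups are C_0 ≅ Z^7, C_1 ≅ Z^21, C_2 ≅ Z^14.

The boundary map ∂_1: C_1 → C_0 sends each edge [p,q] (with p < q) to q − p. For instance
  ∂[5,6] = [6] − [5].
As a 7×21 matrix over Z this has rank 6, with invariant factors (1,1,1,1,1,1).

The boundary map ∂_2: C_2 → C_1 acts by ∂[p,q,r] = [q,r] − [p,r] + [p,q]. For instance
  ∂[1,4,6] = [4,6] − [1,6] + [1,4],
  ∂[3,4,7] = [4,7] − [3,7] + [3,4].
The 21×14 boundary matrix has rank 13 and Smith normal form diag(1,1,1,1,1,1,1,1,1,1,1,1,1).

From H_k ≅ ker(∂_k) / im(∂_{k+1}) we obtain:

  H_2: rank ker ∂_2 − rank ∂_3 = (14 − 13) − 0 = 1, and there is no ∂_3, so H_2 ≅ Z.

H_2 = Z.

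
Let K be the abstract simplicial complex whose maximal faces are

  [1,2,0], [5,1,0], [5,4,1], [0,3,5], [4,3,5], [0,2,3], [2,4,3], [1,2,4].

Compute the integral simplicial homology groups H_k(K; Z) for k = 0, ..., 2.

H_0 ≅ Z,  H_1 = 0,  H_2 ≅ Z.

Order the vertices as 0 < 1 < 2 < 3 < 4 < 5. Listing each simplex with vertices in this order, K has dimension 2 with simplices:

  0-simplices (6): [0], [1], [2], [3], [4], [5]
  1-simplices (12): [0,1], [0,2], [0,3], [0,5], [1,2], [1,4], [1,5], [2,3], [2,4], [3,4], [3,5], [4,5]
  2-simplices (8): [0,1,2], [0,1,5], [0,2,3], [0,3,5], [1,2,4], [1,4,5], [2,3,4], [3,4,5]

Hence C_0 ≅ Z^6, C_1 ≅ Z^12, C_2 ≅ Z^8.

Boundary ∂_1: C_1 → C_0 is given by ∂[p,q] = [q] − [p]. For instance
  ∂[0,3] = [3] − [0].
The resulting 6×12 matrix has rank 5, and its Smith normal form has invariant factors (1,1,1,1,1).

The boundary map ∂_2: C_2 → C_1 maps a triangle to the signed sum of its edges. For instance
  ∂[2,3,4] = [3,4] − [2,4] + [2,3],
  ∂[0,1,5] = [1,5] − [0,5] + [0,1].
The 12×8 boundary matrix has rank 7 and Smith normal form diag(1,1,1,1,1,1,1).

Now H_k = ker ∂_k / im ∂_{k+1}, so:

  H_0: rank C_0 − rank ∂_1 = 6 − 5 = 1, and the invariant factors of ∂_1 are all 1, so H_0 ≅ Z.
  H_1: rank ker ∂_1 − rank ∂_2 = (12 − 5) − 7 = 0, and the invariant factors of ∂_2 are all 1, so H_1 ≅ 0.
  H_2: rank ker ∂_2 − rank ∂_3 = (8 − 7) − 0 = 1, and there is no ∂_3, so H_2 ≅ Z.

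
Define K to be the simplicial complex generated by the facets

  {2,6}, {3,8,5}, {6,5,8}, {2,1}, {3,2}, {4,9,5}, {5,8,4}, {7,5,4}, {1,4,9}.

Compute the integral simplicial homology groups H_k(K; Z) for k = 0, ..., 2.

K has 9 vertices, 16 edges, 6 triangles.
rank ∂_0 = 0, rank ∂_1 = 8 ⇒ b_0 = 9 − 0 − 8 = 1; all invariant factors of ∂_1 are 1 so no torsion. So H_0 ≅ Z.
rank ∂_1 = 8, rank ∂_2 = 6 ⇒ b_1 = 16 − 8 − 6 = 2; all invariant factors of ∂_2 are 1 so no torsion. So H_1 ≅ Z^2.
rank ∂_2 = 6, rank ∂_3 = 0 ⇒ b_2 = 6 − 6 − 0 = 0. So H_2 ≅ 0.

H_0 = Z,  H_1 = Z^2,  H_2 = 0.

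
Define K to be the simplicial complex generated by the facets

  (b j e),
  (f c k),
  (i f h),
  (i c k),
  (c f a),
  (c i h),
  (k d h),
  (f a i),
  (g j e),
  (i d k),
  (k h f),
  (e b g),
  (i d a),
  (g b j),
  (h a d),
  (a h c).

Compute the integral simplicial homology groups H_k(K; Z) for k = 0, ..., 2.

Take the total order a < b < c < d < e < f < g < h < i < j < k on the vertex set. Then K (dimension 2) consists of the simplices:

  0-simplices (11): a, b, c, d, e, f, g, h, i, j, k
  1-simplices (24): ac, ad, af, ah, ai, be, bg, bj, cf, ch, ci, ck, dh, di, dk, eg, ej, fh, fi, fk, gj, hi, hk, ik
  2-simplices (16): acf, ach, adh, adi, afi, beg, bej, bgj, cfk, chi, cik, dhk, dik, egj, fhi, fhk

so the chain groups are C_0 ≅ Z^11, C_1 ≅ Z^24, C_2 ≅ Z^16.

∂_1: C_1 → C_0 is given by ∂[p,q] = [q] − [p].
As a 11×24 matrix over Z this has rank 9, with invariant factors (1,1,1,1,1,1,1,1,1).

The boundary map ∂_2: C_2 → C_1 sends each 2-simplex [p,q,r] to [q,r] − [p,r] + [p,q]. For instance
  ∂chi = hi − ci + ch,
  ∂dik = ik − dk + di.
As a 24×16 matrix over Z this has rank 15, with invariant factors (1,1,1,1,1,1,1,1,1,1,1,1,1,1,2).

Now H_k = ker ∂_k / im ∂_{k+1}, so:

  H_0: rank C_0 − rank ∂_1 = 11 − 9 = 2, and the invariant factors of ∂_1 are all 1, so H_0 ≅ Z^2.
  H_1: rank ker ∂_1 − rank ∂_2 = (24 − 9) − 15 = 0, and ∂_2 has invariant factor 2 > 1, so H_1 ≅ Z/2Z.
  H_2: rank ker ∂_2 − rank ∂_3 = (16 − 15) − 0 = 1, and there is no ∂_3, so H_2 ≅ Z.

H_0 = Z^2,  H_1 = Z/2Z,  H_2 = Z.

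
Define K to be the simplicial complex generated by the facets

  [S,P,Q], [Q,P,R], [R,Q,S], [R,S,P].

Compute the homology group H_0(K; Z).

Take the total order P < Q < R < S on the vertex set. Then K (dimension 2) consists of the simplices:

  0-simplices (4): P, Q, R, S
  1-simplices (6): PQ, PR, PS, QR, QS, RS
  2-simplices (4): PQR, PQS, PRS, QRS

giving chain groups C_0 ≅ Z^4, C_1 ≅ Z^6, C_2 ≅ Z^4.

The boundary map ∂_1: C_1 → C_0 sends each edge [p,q] (with p < q) to q − p. For instance
  ∂PR = R − P.
The 4×6 boundary matrix has rank 3 and Smith normal form diag(1,1,1).

∂_2: C_2 → C_1 sends each 2-simplex [p,q,r] to [q,r] − [p,r] + [p,q]. For instance
  ∂QRS = RS − QS + QR,
  ∂PQR = QR − PR + PQ.
The resulting 6×4 matrix has rank 3, and its Smith normal form has invariant factors (1,1,1).

From H_k ≅ ker(∂_k) / im(∂_{k+1}) we obtain:

  H_0: rank C_0 − rank ∂_1 = 4 − 3 = 1, and the invariant factors of ∂_1 are all 1, so H_0 = Z.

H_0 ≅ Z.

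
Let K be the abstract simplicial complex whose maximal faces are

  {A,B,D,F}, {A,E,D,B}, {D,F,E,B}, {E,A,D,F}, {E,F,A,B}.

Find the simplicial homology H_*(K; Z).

H_0 = Z,  H_1 = 0,  H_2 = 0,  H_3 = Z.

We work with the vertex ordering A < B < D < E < F. The simplices of K, each written with vertices in increasing order, are:

  0-simplices (5): A, B, D, E, F
  1-simplices (10): AB, AD, AE, AF, BD, BE, BF, DE, DF, EF
  2-simplices (10): ABD, ABE, ABF, ADE, ADF, AEF, BDE, BDF, BEF, DEF
  3-simplices (5): ABDE, ABDF, ABEF, ADEF, BDEF

so the chain groups are C_0 ≅ Z^5, C_1 ≅ Z^10, C_2 ≅ Z^10, C_3 ≅ Z^5.

∂_1: C_1 → C_0 sends each edge [p,q] (with p < q) to q − p.
The 5×10 boundary matrix has rank 4 and Smith normal form diag(1,1,1,1).

The boundary map ∂_2: C_2 → C_1 sends each 2-simplex [p,q,r] to [q,r] − [p,r] + [p,q]. For instance
  ∂ADE = DE − AE + AD,
  ∂AEF = EF − AF + AE.
As a 10×10 matrix over Z this has rank 6, with invariant factors (1,1,1,1,1,1).

∂_3: C_3 → C_2 sends each 3-simplex σ to the alternating sum Σ_i (−1)^i (σ with its i-th vertex removed). For instance
  ∂BDEF = DEF − BEF + BDF − BDE,
  ∂ABEF = BEF − AEF + ABF − ABE.
The 10×5 boundary matrix has rank 4 and Smith normal form diag(1,1,1,1).

Reading off H_k = ker ∂_k / im ∂_{k+1}:

  H_0: rank C_0 − rank ∂_1 = 5 − 4 = 1, and the invariant factors of ∂_1 are all 1, so H_0 = Z.
  H_1: rank ker ∂_1 − rank ∂_2 = (10 − 4) − 6 = 0, and the invariant factors of ∂_2 are all 1, so H_1 = 0.
  H_2: rank ker ∂_2 − rank ∂_3 = (10 − 6) − 4 = 0, and the invariant factors of ∂_3 are all 1, so H_2 = 0.
  H_3: rank ker ∂_3 − rank ∂_4 = (5 − 4) − 0 = 1, and there is no ∂_4, so H_3 = Z.

(K is a triangulation of the 3-sphere S^3.)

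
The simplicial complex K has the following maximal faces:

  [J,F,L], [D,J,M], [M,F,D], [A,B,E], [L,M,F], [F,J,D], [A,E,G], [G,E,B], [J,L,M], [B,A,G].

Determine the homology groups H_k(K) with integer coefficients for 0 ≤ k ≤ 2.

H_0 ≅ Z^2,  H_1 = 0,  H_2 ≅ Z^2.

Fix the vertex order A < B < D < E < F < G < J < L < M and write every simplex with vertices in increasing order. Then dim K = 2 and the simplices of K are:

  0-simplices (9): A, B, D, E, F, G, J, L, M
  1-simplices (15): AB, AE, AG, BE, BG, DF, DJ, DM, EG, FJ, FL, FM, JL, JM, LM
  2-simplices (10): ABE, ABG, AEG, BEG, DFJ, DFM, DJM, FJL, FLM, JLM

so the chain groups are C_0 ≅ Z^9, C_1 ≅ Z^15, C_2 ≅ Z^10.

∂_1: C_1 → C_0 maps an edge to its endpoints' difference, ∂[p,q] = q − p.
The 9×15 boundary matrix has rank 7 and Smith normal form diag(1,1,1,1,1,1,1).

∂_2: C_2 → C_1 acts by ∂[p,q,r] = [q,r] − [p,r] + [p,q]. For instance
  ∂FJL = JL − FL + FJ,
  ∂DFJ = FJ − DJ + DF.
As a 15×10 matrix over Z this has rank 8, with invariant factors (1,1,1,1,1,1,1,1).

Computing H_k = (kernel of ∂_k) / (image of ∂_{k+1}):

  H_0: rank C_0 − rank ∂_1 = 9 − 7 = 2, and the invariant factors of ∂_1 are all 1, so H_0 ≅ Z^2.
  H_1: rank ker ∂_1 − rank ∂_2 = (15 − 7) − 8 = 0, and the invariant factors of ∂_2 are all 1, so H_1 ≅ 0.
  H_2: rank ker ∂_2 − rank ∂_3 = (10 − 8) − 0 = 2, and there is no ∂_3, so H_2 ≅ Z^2.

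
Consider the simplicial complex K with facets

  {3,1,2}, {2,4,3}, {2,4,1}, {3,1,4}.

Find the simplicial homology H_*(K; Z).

K has 4 vertices, 6 edges, 4 triangles.
rank ∂_0 = 0, rank ∂_1 = 3 ⇒ b_0 = 4 − 0 − 3 = 1; all invariant factors of ∂_1 are 1 so no torsion. So H_0 ≅ Z.
rank ∂_1 = 3, rank ∂_2 = 3 ⇒ b_1 = 6 − 3 − 3 = 0; all invariant factors of ∂_2 are 1 so no torsion. So H_1 ≅ 0.
rank ∂_2 = 3, rank ∂_3 = 0 ⇒ b_2 = 4 − 3 − 0 = 1. So H_2 ≅ Z.

H_0 ≅ Z,  H_1 = 0,  H_2 ≅ Z.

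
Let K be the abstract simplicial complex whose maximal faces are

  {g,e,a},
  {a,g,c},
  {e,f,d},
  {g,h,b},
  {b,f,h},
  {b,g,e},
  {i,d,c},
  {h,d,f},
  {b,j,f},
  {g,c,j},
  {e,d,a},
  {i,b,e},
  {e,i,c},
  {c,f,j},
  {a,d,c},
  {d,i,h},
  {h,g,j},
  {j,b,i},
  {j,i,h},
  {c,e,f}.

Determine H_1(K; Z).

Take the total order a < b < c < d < e < f < g < h < i < j on the vertex set. Then K (dimension 2) consists of the simplices:

  0-simplices (10): a, b, c, d, e, f, g, h, i, j
  1-simplices (30): ac, ad, ae, ag, be, bf, bg, bh, bi, bj, cd, ce, cf, cg, ci, cj, de, df, dh, di, ef, eg, ei, fh, fj, gh, gj, hi, hj, ij
  2-simplices (20): acd, acg, ade, aeg, beg, bei, bfh, bfj, bgh, bij, cdi, cef, cei, cfj, cgj, def, dfh, dhi, ghj, hij

Hence C_0 ≅ Z^10, C_1 ≅ Z^30, C_2 ≅ Z^20.

Boundary ∂_1: C_1 → C_0 is given by ∂[p,q] = [q] − [p].
As a 10×30 matrix over Z this has rank 9, with invariant factors (1,1,1,1,1,1,1,1,1).

The boundary map ∂_2: C_2 → C_1 acts by ∂[p,q,r] = [q,r] − [p,r] + [p,q]. For instance
  ∂aeg = eg − ag + ae,
  ∂acg = cg − ag + ac.
The 30×20 boundary matrix has rank 20 and Smith normal form diag(1,1,1,1,1,1,1,1,1,1,1,1,1,1,1,1,1,1,1,2).

From H_k ≅ ker(∂_k) / im(∂_{k+1}) we obtain:

  H_1: rank ker ∂_1 − rank ∂_2 = (30 − 9) − 20 = 1, and ∂_2 has invariant factor 2 > 1, so H_1 ≅ Z ⊕ Z/2.

(K is a triangulation of the Klein bottle.)

H_1 = Z ⊕ Z/2.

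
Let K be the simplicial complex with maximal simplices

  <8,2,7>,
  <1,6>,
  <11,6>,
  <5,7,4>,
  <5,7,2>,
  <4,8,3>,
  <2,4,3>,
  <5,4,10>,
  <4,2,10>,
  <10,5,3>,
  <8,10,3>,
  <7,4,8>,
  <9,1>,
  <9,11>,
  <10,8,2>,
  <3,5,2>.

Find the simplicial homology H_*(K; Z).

H_0 ≅ Z^2,  H_1 ≅ Z ⊕ Z/2,  H_2 = 0.

Fix the vertex order 1 < 2 < 3 < 4 < 5 < 6 < 7 < 8 < 9 < 10 < 11 and write every simplex with vertices in increasing order. Then dim K = 2 and the simplices of K are:

  0-simplices (11): [1], [2], [3], [4], [5], [6], [7], [8], [9], [10], [11]
  1-simplices (22): [1,6], [1,9], [2,3], [2,4], [2,5], [2,7], [2,8], [2,10], [3,4], [3,5], [3,8], [3,10], [4,5], [4,7], [4,8], [4,10], [5,7], [5,10], [6,11], [7,8], [8,10], [9,11]
  2-simplices (12): [2,3,4], [2,3,5], [2,4,10], [2,5,7], [2,7,8], [2,8,10], [3,4,8], [3,5,10], [3,8,10], [4,5,7], [4,5,10], [4,7,8]

Hence C_0 ≅ Z^11, C_1 ≅ Z^22, C_2 ≅ Z^12.

∂_1: C_1 → C_0 maps an edge to its endpoints' difference, ∂[p,q] = q − p. For instance
  ∂[9,11] = [11] − [9].
As a 11×22 matrix over Z this has rank 9, with invariant factors (1,1,1,1,1,1,1,1,1).

∂_2: C_2 → C_1 acts by ∂[p,q,r] = [q,r] − [p,r] + [p,q]. For instance
  ∂[4,5,7] = [5,7] − [4,7] + [4,5],
  ∂[3,4,8] = [4,8] − [3,8] + [3,4].
As a 22×12 matrix over Z this has rank 12, with invariant factors (1,1,1,1,1,1,1,1,1,1,1,2).

Now H_k = ker ∂_k / im ∂_{k+1}, so:

  H_0: rank C_0 − rank ∂_1 = 11 − 9 = 2, and the invariant factors of ∂_1 are all 1, so H_0 = Z^2.
  H_1: rank ker ∂_1 − rank ∂_2 = (22 − 9) − 12 = 1, and ∂_2 has invariant factor 2 > 1, so H_1 = Z ⊕ Z/2.
  H_2: rank ker ∂_2 − rank ∂_3 = (12 − 12) − 0 = 0, and there is no ∂_3, so H_2 = 0.

(K is a triangulation of the disjoint union of the circle S^1 and the real projective plane RP^2.)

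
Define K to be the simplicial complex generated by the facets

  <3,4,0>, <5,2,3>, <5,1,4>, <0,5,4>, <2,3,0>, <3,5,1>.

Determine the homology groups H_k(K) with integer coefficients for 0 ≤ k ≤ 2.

We work with the vertex ordering 0 < 1 < 2 < 3 < 4 < 5. The simplices of K, each written with vertices in increasing order, are:

  0-simplices (6): [0], [1], [2], [3], [4], [5]
  1-simplices (12): [0,2], [0,3], [0,4], [0,5], [1,3], [1,4], [1,5], [2,3], [2,5], [3,4], [3,5], [4,5]
  2-simplices (6): [0,2,3], [0,3,4], [0,4,5], [1,3,5], [1,4,5], [2,3,5]

so the chain groups are C_0 ≅ Z^6, C_1 ≅ Z^12, C_2 ≅ Z^6.

The boundary map ∂_1: C_1 → C_0 is given by ∂[p,q] = [q] − [p]. For instance
  ∂[2,3] = [3] − [2].
This gives a 6×12 integer matrix of rank 5; reducing to Smith normal form yields diagonal entries (1,1,1,1,1).

∂_2: C_2 → C_1 sends each 2-simplex [p,q,r] to [q,r] − [p,r] + [p,q]. For instance
  ∂[0,2,3] = [2,3] − [0,3] + [0,2],
  ∂[1,4,5] = [4,5] − [1,5] + [1,4].
The 12×6 boundary matrix has rank 6 and Smith normal form diag(1,1,1,1,1,1).

From H_k ≅ ker(∂_k) / im(∂_{k+1}) we obtain:

  H_0: rank C_0 − rank ∂_1 = 6 − 5 = 1, and the invariant factors of ∂_1 are all 1, so H_0 = Z.
  H_1: rank ker ∂_1 − rank ∂_2 = (12 − 5) − 6 = 1, and the invariant factors of ∂_2 are all 1, so H_1 = Z.
  H_2: rank ker ∂_2 − rank ∂_3 = (6 − 6) − 0 = 0, and there is no ∂_3, so H_2 = 0.

As a check, the Euler characteristic is 6 − 12 + 6 = 0, which agrees with 1 − 1 + 0 = 0.

H_0 = Z,  H_1 = Z,  H_2 = 0.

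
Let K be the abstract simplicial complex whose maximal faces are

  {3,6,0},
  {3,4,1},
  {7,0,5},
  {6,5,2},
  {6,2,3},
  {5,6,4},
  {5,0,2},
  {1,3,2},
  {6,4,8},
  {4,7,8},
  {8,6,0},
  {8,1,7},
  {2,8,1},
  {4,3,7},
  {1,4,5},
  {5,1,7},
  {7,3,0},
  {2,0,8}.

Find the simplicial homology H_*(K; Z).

H_0 = Z,  H_1 = Z ⊕ Z_2,  H_2 = 0.

Order the vertices as 0 < 1 < 2 < 3 < 4 < 5 < 6 < 7 < 8. Listing each simplex with vertices in this order, K has dimension 2 with simplices:

  0-simplices (9): [0], [1], [2], [3], [4], [5], [6], [7], [8]
  1-simplices (27): (27 of them)
  2-simplices (18): [0,2,5], [0,2,8], [0,3,6], [0,3,7], [0,5,7], [0,6,8], [1,2,3], [1,2,8], [1,3,4], [1,4,5], [1,5,7], [1,7,8], [2,3,6], [2,5,6], [3,4,7], [4,5,6], [4,6,8], [4,7,8]

giving chain groups C_0 ≅ Z^9, C_1 ≅ Z^27, C_2 ≅ Z^18.

The boundary map ∂_1: C_1 → C_0 sends each edge [p,q] (with p < q) to q − p. For instance
  ∂[3,4] = [4] − [3].
This gives a 9×27 integer matrix of rank 8; reducing to Smith normal form yields diagonal entries (1,1,1,1,1,1,1,1).

The boundary map ∂_2: C_2 → C_1 acts by ∂[p,q,r] = [q,r] − [p,r] + [p,q]. For instance
  ∂[0,6,8] = [6,8] − [0,8] + [0,6],
  ∂[2,5,6] = [5,6] − [2,6] + [2,5].
This gives a 27×18 integer matrix of rank 18; reducing to Smith normal form yields diagonal entries (1,1,1,1,1,1,1,1,1,1,1,1,1,1,1,1,1,2).

Reading off H_k = ker ∂_k / im ∂_{k+1}:

  H_0: rank C_0 − rank ∂_1 = 9 − 8 = 1, and the invariant factors of ∂_1 are all 1, so H_0 = Z.
  H_1: rank ker ∂_1 − rank ∂_2 = (27 − 8) − 18 = 1, and ∂_2 has invariant factor 2 > 1, so H_1 = Z ⊕ Z_2.
  H_2: rank ker ∂_2 − rank ∂_3 = (18 − 18) − 0 = 0, and there is no ∂_3, so H_2 = 0.

As a check, the Euler characteristic is 9 − 27 + 18 = 0, which agrees with 1 − 1 + 0 = 0.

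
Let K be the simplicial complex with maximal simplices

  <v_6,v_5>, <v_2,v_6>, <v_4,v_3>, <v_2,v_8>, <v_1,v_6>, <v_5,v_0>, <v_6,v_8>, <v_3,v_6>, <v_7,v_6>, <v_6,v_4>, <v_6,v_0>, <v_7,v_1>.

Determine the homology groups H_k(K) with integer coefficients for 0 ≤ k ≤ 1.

K has 9 vertices, 12 edges.
rank ∂_0 = 0, rank ∂_1 = 8 ⇒ b_0 = 9 − 0 − 8 = 1; all invariant factors of ∂_1 are 1 so no torsion. So H_0 = Z.
rank ∂_1 = 8, rank ∂_2 = 0 ⇒ b_1 = 12 − 8 − 0 = 4. So H_1 = Z^4.

H_0 = Z,  H_1 = Z^4.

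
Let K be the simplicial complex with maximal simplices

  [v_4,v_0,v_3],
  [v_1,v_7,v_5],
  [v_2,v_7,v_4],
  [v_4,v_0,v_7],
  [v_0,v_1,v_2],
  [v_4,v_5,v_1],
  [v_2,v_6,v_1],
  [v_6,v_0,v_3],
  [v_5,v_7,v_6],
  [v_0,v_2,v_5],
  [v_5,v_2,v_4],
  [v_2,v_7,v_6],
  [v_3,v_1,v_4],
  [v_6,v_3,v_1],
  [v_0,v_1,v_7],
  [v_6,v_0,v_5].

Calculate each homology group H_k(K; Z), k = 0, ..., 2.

Order the vertices as v_0 < v_1 < v_2 < v_3 < v_4 < v_5 < v_6 < v_7. Listing each simplex with vertices in this order, K has dimension 2 with simplices:

  0-simplices (8): [v_0], [v_1], [v_2], [v_3], [v_4], [v_5], [v_6], [v_7]
  1-simplices (24): (24 of them)
  2-simplices (16): (16 of them)

giving chain groups C_0 ≅ Z^8, C_1 ≅ Z^24, C_2 ≅ Z^16.

The boundary map ∂_1: C_1 → C_0 sends each edge [p,q] (with p < q) to q − p.
The 8×24 boundary matrix has rank 7 and Smith normal form diag(1,1,1,1,1,1,1).

Boundary ∂_2: C_2 → C_1 maps a triangle to the signed sum of its edges. For instance
  ∂[v_2,v_6,v_7] = [v_6,v_7] − [v_2,v_7] + [v_2,v_6],
  ∂[v_1,v_3,v_4] = [v_3,v_4] − [v_1,v_4] + [v_1,v_3].
As a 24×16 matrix over Z this has rank 15, with invariant factors (1,1,1,1,1,1,1,1,1,1,1,1,1,1,1).

Computing H_k = (kernel of ∂_k) / (image of ∂_{k+1}):

  H_0: rank C_0 − rank ∂_1 = 8 − 7 = 1, and the invariant factors of ∂_1 are all 1, so H_0 ≅ Z.
  H_1: rank ker ∂_1 − rank ∂_2 = (24 − 7) − 15 = 2, and the invariant factors of ∂_2 are all 1, so H_1 ≅ Z^2.
  H_2: rank ker ∂_2 − rank ∂_3 = (16 − 15) − 0 = 1, and there is no ∂_3, so H_2 ≅ Z.

H_0 = Z,  H_1 = Z^2,  H_2 = Z.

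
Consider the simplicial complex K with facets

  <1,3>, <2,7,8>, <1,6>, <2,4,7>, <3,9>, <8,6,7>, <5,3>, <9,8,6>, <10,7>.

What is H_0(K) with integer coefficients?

H_0 = Z.

Fix the vertex order 1 < 2 < 3 < 4 < 5 < 6 < 7 < 8 < 9 < 10 and write every simplex with vertices in increasing order. Then dim K = 2 and the simplices of K are:

  0-simplices (10): [1], [2], [3], [4], [5], [6], [7], [8], [9], [10]
  1-simplices (14): [1,3], [1,6], [2,4], [2,7], [2,8], [3,5], [3,9], [4,7], [6,7], [6,8], [6,9], [7,8], [7,10], [8,9]
  2-simplices (4): [2,4,7], [2,7,8], [6,7,8], [6,8,9]

giving chain groups C_0 ≅ Z^10, C_1 ≅ Z^14, C_2 ≅ Z^4.

Boundary ∂_1: C_1 → C_0 maps an edge to its endpoints' difference, ∂[p,q] = q − p.
As a 10×14 matrix over Z this has rank 9, with invariant factors (1,1,1,1,1,1,1,1,1).

The boundary map ∂_2: C_2 → C_1 maps a triangle to the signed sum of its edges. For instance
  ∂[6,8,9] = [8,9] − [6,9] + [6,8],
  ∂[2,4,7] = [4,7] − [2,7] + [2,4].
The resulting 14×4 matrix has rank 4, and its Smith normal form has invariant factors (1,1,1,1).

From H_k ≅ ker(∂_k) / im(∂_{k+1}) we obtain:

  H_0: rank C_0 − rank ∂_1 = 10 − 9 = 1, and the invariant factors of ∂_1 are all 1, so H_0 ≅ Z.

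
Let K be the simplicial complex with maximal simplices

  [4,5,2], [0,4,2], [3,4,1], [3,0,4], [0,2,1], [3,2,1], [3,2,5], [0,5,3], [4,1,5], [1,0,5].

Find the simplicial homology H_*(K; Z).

H_0 = Z,  H_1 = Z/2Z,  H_2 = 0.

Order the vertices as 0 < 1 < 2 < 3 < 4 < 5. Listing each simplex with vertices in this order, K has dimension 2 with simplices:

  0-simplices (6): [0], [1], [2], [3], [4], [5]
  1-simplices (15): [0,1], [0,2], [0,3], [0,4], [0,5], [1,2], [1,3], [1,4], [1,5], [2,3], [2,4], [2,5], [3,4], [3,5], [4,5]
  2-simplices (10): [0,1,2], [0,1,5], [0,2,4], [0,3,4], [0,3,5], [1,2,3], [1,3,4], [1,4,5], [2,3,5], [2,4,5]

Hence C_0 ≅ Z^6, C_1 ≅ Z^15, C_2 ≅ Z^10.

∂_1: C_1 → C_0 maps an edge to its endpoints' difference, ∂[p,q] = q − p.
The 6×15 boundary matrix has rank 5 and Smith normal form diag(1,1,1,1,1).

∂_2: C_2 → C_1 sends each 2-simplex [p,q,r] to [q,r] − [p,r] + [p,q]. For instance
  ∂[1,2,3] = [2,3] − [1,3] + [1,2],
  ∂[0,3,4] = [3,4] − [0,4] + [0,3].
The 15×10 boundary matrix has rank 10 and Smith normal form diag(1,1,1,1,1,1,1,1,1,2).

Now H_k = ker ∂_k / im ∂_{k+1}, so:

  H_0: rank C_0 − rank ∂_1 = 6 − 5 = 1, and the invariant factors of ∂_1 are all 1, so H_0 = Z.
  H_1: rank ker ∂_1 − rank ∂_2 = (15 − 5) − 10 = 0, and ∂_2 has invariant factor 2 > 1, so H_1 = Z/2Z.
  H_2: rank ker ∂_2 − rank ∂_3 = (10 − 10) − 0 = 0, and there is no ∂_3, so H_2 = 0.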